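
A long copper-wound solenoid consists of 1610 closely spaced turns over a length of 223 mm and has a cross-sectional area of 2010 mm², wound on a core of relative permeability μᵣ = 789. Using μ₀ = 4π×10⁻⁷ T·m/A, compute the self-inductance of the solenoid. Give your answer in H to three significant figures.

A = 2010 mm² = 2.010×10^-3 m².
For a long solenoid, L = μ₀μᵣN²A/ℓ.
L = (4π×10⁻⁷)(789)(1610)²(2.010×10^-3)/(0.223 m) = 23.16 H.

L ≈ 23.2 H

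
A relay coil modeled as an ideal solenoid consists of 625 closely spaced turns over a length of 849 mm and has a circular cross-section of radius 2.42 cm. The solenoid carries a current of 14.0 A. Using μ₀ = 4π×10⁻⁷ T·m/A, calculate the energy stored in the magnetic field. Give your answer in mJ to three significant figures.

A = πr² = π(2.420×10^-2 m)² = 1.840×10^-3 m².
L = μ₀N²A/ℓ = (4π×10⁻⁷)(625)²(1.840×10^-3)/(0.849) = 1.064×10^-3 H.
U = ½LI² = ½(1.064×10^-3)(14.0)² = 0.1042 J.

U ≈ 104 mJ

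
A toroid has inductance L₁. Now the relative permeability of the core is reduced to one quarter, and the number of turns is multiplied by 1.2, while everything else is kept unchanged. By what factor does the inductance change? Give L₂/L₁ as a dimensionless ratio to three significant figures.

For a toroid, L ∝ μᵣN²A/R.
L₂/L₁ = (0.25) × (1.2)^2 = 0.360.

L₂/L₁ = 0.360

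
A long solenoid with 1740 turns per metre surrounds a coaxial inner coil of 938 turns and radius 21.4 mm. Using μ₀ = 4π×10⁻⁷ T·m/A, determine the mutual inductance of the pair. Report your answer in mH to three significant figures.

M ≈ 2.95 mH

The outer solenoid produces a uniform field B₁ = μ₀n₁I₁ across the inner coil,
so the flux linkage is N₂Φ = N₂B₁A₂ = μ₀n₁N₂A₂·I₁, giving M = μ₀n₁N₂A₂.
A₂ = πr² = π(2.140×10^-2 m)² = 1.439×10^-3 m².
M = (4π×10⁻⁷)(1740)(938)(1.439×10^-3) = 2.951×10^-3 H.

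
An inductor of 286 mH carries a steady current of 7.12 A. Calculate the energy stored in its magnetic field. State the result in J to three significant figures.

U ≈ 7.25 J

Stored magnetic energy: U = ½LI².
U = ½(0.286 H)(7.12 A)² = 7.249 J.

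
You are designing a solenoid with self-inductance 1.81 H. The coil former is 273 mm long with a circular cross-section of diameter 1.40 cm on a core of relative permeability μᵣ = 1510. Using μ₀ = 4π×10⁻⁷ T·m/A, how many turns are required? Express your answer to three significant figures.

A = π(d/2)² = π(7.000×10^-3 m)² = 1.539×10^-4 m².
From L = μ₀μᵣN²A/ℓ, N = √(Lℓ / (μ₀μᵣA)).
N = √[(1.81)(0.273) / ((4π×10⁻⁷)(1510)×1.539×10^-4)] = √(1.692×10^6) ≈ 1300.6.

N ≈ 1300 turns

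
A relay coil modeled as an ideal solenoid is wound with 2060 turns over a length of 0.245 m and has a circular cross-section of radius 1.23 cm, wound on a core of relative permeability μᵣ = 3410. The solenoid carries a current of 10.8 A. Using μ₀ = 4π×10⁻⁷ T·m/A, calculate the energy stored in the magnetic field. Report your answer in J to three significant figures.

A = πr² = π(1.230×10^-2 m)² = 4.753×10^-4 m².
L = μ₀μᵣN²A/ℓ = (4π×10⁻⁷)(3410)(2060)²(4.753×10^-4)/(0.245) = 35.28 H.
U = ½LI² = ½(35.28)(10.8)² = 2.057×10^3 J.

U ≈ 2060 J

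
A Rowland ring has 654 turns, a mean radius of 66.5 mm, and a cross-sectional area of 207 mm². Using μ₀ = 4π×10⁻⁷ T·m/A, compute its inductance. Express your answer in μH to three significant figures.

L ≈ 266 μH

For a thin toroid, L = μ₀N²A/(2πR).
L = (4π×10⁻⁷)(654)²(2.070×10^-4) / (2π×6.650×10^-2 m) = 2.663×10^-4 H.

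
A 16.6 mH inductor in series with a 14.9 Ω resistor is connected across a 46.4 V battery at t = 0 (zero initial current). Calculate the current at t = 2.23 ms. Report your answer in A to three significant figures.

I ≈ 2.69 A

τ = L/R = 1.660×10^-2/14.9 = 1.114×10^-3 s; final current I_∞ = ε/R = 46.4/14.9 = 3.114 A.
I(t) = I_∞(1 − e^(−t/τ)) with t/τ = 2.002.
I = (3.114)(1 − e^(−2.002)) = 2.693 A.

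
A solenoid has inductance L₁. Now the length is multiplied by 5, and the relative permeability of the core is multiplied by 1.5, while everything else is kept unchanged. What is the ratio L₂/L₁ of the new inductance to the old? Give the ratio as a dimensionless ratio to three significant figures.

For a solenoid, L ∝ μᵣN²A/ℓ.
L₂/L₁ = (5)^-1 × (1.5) = 0.300.

L₂/L₁ = 0.300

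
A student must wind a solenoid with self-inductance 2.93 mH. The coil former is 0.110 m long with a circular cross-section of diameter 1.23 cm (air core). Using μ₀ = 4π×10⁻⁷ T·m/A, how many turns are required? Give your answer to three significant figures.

A = π(d/2)² = π(6.150×10^-3 m)² = 1.188×10^-4 m².
From L = μ₀N²A/ℓ, N = √(Lℓ / (μ₀A)).
N = √[(2.930×10^-3)(0.11) / ((4π×10⁻⁷)×1.188×10^-4)] = √(2.158×10^6) ≈ 1469.2.

N ≈ 1470 turns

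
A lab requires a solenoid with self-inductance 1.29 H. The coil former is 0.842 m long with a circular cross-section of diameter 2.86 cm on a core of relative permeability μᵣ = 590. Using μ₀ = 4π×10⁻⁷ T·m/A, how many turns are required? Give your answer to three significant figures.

A = π(d/2)² = π(1.430×10^-2 m)² = 6.424×10^-4 m².
From L = μ₀μᵣN²A/ℓ, N = √(Lℓ / (μ₀μᵣA)).
N = √[(1.29)(0.842) / ((4π×10⁻⁷)(590)×6.424×10^-4)] = √(2.280×10^6) ≈ 1510.1.

N ≈ 1510 turns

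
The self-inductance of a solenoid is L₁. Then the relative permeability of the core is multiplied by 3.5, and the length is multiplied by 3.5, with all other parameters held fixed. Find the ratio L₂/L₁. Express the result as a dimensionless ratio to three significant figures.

For a solenoid, L ∝ μᵣN²A/ℓ.
L₂/L₁ = (3.5) × (3.5)^-1 = 1.00.

L₂/L₁ = 1.00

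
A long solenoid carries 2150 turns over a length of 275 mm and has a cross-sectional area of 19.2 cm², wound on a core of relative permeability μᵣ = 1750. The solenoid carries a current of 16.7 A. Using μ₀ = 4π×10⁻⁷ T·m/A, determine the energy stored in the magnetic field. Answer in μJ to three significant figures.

A = 19.2 cm² = 1.920×10^-3 m².
L = μ₀μᵣN²A/ℓ = (4π×10⁻⁷)(1750)(2150)²(1.920×10^-3)/(0.275) = 70.97 H.
U = ½LI² = ½(70.97)(16.7)² = 9.897×10^3 J.

U ≈ 9900000000 μJ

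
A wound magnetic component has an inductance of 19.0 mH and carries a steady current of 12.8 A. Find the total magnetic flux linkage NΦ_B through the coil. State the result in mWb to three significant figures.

NΦ_B ≈ 243 mWb

From L = NΦ_B/I, the flux linkage is NΦ_B = LI.
NΦ_B = (1.900×10^-2 H)(12.8 A) = 0.2432 Wb.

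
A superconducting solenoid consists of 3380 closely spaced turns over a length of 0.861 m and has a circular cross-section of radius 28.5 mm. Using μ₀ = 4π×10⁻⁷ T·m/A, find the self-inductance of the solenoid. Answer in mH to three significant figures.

A = πr² = π(2.850×10^-2 m)² = 2.552×10^-3 m².
For a long solenoid, L = μ₀N²A/ℓ.
L = (4π×10⁻⁷)(3380)²(2.552×10^-3)/(0.861 m) = 4.2548×10^-2 H.

L ≈ 42.5 mH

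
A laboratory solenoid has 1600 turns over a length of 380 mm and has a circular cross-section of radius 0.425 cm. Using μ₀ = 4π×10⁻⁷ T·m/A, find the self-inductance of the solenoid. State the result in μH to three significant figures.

L ≈ 480 μH

A = πr² = π(4.250×10^-3 m)² = 5.6745×10^-5 m².
For a long solenoid, L = μ₀N²A/ℓ.
L = (4π×10⁻⁷)(1600)²(5.6745×10^-5)/(0.38 m) = 4.804×10^-4 H.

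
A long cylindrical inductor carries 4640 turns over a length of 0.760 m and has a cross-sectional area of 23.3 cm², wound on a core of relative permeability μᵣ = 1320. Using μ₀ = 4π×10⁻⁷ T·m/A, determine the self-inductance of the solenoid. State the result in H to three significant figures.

A = 23.3 cm² = 2.330×10^-3 m².
For a long solenoid, L = μ₀μᵣN²A/ℓ.
L = (4π×10⁻⁷)(1320)(4640)²(2.330×10^-3)/(0.76 m) = 109.49 H.

L ≈ 109 H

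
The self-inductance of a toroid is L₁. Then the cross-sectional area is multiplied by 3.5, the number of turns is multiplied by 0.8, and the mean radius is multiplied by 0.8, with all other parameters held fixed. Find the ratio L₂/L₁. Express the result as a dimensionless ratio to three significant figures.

For a toroid, L ∝ μᵣN²A/R.
L₂/L₁ = (3.5) × (0.8)^2 × (0.8)^-1 = 2.80.

L₂/L₁ = 2.80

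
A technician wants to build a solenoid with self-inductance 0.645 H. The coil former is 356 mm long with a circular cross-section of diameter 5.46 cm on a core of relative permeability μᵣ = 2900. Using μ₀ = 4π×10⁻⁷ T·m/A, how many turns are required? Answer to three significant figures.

A = π(d/2)² = π(2.730×10^-2 m)² = 2.341×10^-3 m².
From L = μ₀μᵣN²A/ℓ, N = √(Lℓ / (μ₀μᵣA)).
N = √[(0.645)(0.356) / ((4π×10⁻⁷)(2900)×2.341×10^-3)] = √(2.691×10^4) ≈ 164.0.

N ≈ 164 turns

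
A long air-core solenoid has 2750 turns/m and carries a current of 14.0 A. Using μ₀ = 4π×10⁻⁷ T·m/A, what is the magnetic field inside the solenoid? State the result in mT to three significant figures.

Inside a long solenoid, B = μ₀nI.
B = (4π×10⁻⁷)(2.750×10^3 m⁻¹)(14.0 A) = 4.838×10^-2 T.

B ≈ 48.4 mT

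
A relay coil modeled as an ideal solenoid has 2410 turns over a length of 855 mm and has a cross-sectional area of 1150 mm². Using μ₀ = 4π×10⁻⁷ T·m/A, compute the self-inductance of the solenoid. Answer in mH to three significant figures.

L ≈ 9.82 mH

A = 1150 mm² = 1.150×10^-3 m².
For a long solenoid, L = μ₀N²A/ℓ.
L = (4π×10⁻⁷)(2410)²(1.150×10^-3)/(0.855 m) = 9.817×10^-3 H.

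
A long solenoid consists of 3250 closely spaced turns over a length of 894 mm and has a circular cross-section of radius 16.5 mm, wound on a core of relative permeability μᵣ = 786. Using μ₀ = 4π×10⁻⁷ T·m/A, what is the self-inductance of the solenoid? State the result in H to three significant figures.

L ≈ 9.98 H

A = πr² = π(1.650×10^-2 m)² = 8.553×10^-4 m².
For a long solenoid, L = μ₀μᵣN²A/ℓ.
L = (4π×10⁻⁷)(786)(3250)²(8.553×10^-4)/(0.894 m) = 9.981 H.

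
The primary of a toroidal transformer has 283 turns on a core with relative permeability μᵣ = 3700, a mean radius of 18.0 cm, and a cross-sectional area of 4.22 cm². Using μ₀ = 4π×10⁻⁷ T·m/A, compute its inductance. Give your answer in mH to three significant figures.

L ≈ 139 mH

For a thin toroid, L = μ₀μᵣN²A/(2πR).
L = (4π×10⁻⁷)(3700)(283)²(4.220×10^-4) / (2π×0.18 m) = 0.1389 H.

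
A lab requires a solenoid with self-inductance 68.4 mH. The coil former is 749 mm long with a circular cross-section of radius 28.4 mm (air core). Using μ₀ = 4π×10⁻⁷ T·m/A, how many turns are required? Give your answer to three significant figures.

A = πr² = π(2.840×10^-2 m)² = 2.534×10^-3 m².
From L = μ₀N²A/ℓ, N = √(Lℓ / (μ₀A)).
N = √[(6.840×10^-2)(0.749) / ((4π×10⁻⁷)×2.534×10^-3)] = √(1.609×10^7) ≈ 4011.2.

N ≈ 4010 turns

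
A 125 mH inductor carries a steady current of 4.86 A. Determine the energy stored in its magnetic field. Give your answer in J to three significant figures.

U ≈ 1.48 J

Stored magnetic energy: U = ½LI².
U = ½(0.125 H)(4.86 A)² = 1.476 J.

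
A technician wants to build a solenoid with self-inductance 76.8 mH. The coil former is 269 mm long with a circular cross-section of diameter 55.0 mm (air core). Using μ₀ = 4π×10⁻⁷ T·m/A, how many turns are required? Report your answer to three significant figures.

N ≈ 2630 turns

A = π(d/2)² = π(2.750×10^-2 m)² = 2.376×10^-3 m².
From L = μ₀N²A/ℓ, N = √(Lℓ / (μ₀A)).
N = √[(7.680×10^-2)(0.269) / ((4π×10⁻⁷)×2.376×10^-3)] = √(6.920×10^6) ≈ 2630.5.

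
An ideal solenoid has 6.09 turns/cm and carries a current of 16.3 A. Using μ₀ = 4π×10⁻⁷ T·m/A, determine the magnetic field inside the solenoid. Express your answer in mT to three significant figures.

Inside a long solenoid, B = μ₀nI.
B = (4π×10⁻⁷)(609 m⁻¹)(16.3 A) = 1.247×10^-2 T.

B ≈ 12.5 mT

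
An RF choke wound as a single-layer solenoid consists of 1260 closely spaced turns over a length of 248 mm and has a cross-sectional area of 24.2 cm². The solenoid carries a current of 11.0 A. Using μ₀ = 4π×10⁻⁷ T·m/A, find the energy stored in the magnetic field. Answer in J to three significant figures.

U ≈ 1.18 J

A = 24.2 cm² = 2.420×10^-3 m².
L = μ₀N²A/ℓ = (4π×10⁻⁷)(1260)²(2.420×10^-3)/(0.248) = 1.947×10^-2 H.
U = ½LI² = ½(1.947×10^-2)(11.0)² = 1.178 J.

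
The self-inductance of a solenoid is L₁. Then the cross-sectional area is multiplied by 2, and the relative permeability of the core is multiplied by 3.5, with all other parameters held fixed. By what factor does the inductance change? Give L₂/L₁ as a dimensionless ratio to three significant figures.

L₂/L₁ = 7.00

For a solenoid, L ∝ μᵣN²A/ℓ.
L₂/L₁ = (2) × (3.5) = 7.00.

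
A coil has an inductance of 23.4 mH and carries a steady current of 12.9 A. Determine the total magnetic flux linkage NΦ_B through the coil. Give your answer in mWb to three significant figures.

From L = NΦ_B/I, the flux linkage is NΦ_B = LI.
NΦ_B = (2.340×10^-2 H)(12.9 A) = 0.3019 Wb.

NΦ_B ≈ 302 mWb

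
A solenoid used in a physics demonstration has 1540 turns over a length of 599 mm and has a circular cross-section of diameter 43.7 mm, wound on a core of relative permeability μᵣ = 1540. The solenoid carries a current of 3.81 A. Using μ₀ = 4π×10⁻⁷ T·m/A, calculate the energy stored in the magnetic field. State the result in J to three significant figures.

A = π(d/2)² = π(2.185×10^-2 m)² = 1.500×10^-3 m².
L = μ₀μᵣN²A/ℓ = (4π×10⁻⁷)(1540)(1540)²(1.500×10^-3)/(0.599) = 11.49 H.
U = ½LI² = ½(11.49)(3.81)² = 83.41 J.

U ≈ 83.4 J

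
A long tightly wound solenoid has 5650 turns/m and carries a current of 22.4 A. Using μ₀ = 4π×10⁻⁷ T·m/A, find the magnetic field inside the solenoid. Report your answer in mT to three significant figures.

B ≈ 159 mT

Inside a long solenoid, B = μ₀nI.
B = (4π×10⁻⁷)(5.650×10^3 m⁻¹)(22.4 A) = 0.159 T.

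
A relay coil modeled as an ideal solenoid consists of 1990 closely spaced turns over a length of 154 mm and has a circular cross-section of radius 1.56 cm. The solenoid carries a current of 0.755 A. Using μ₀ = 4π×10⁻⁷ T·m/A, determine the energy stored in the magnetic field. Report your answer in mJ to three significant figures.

A = πr² = π(1.560×10^-2 m)² = 7.645×10^-4 m².
L = μ₀N²A/ℓ = (4π×10⁻⁷)(1990)²(7.645×10^-4)/(0.154) = 2.471×10^-2 H.
U = ½LI² = ½(2.471×10^-2)(0.755)² = 7.041×10^-3 J.

U ≈ 7.04 mJ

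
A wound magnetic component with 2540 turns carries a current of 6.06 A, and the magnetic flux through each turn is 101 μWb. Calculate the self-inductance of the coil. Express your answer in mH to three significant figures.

Self-inductance is defined by L = NΦ_B/I (flux linkage over current).
L = (2540)(1.010×10^-4 Wb)/(6.06 A) = 4.233×10^-2 H.

L ≈ 42.3 mH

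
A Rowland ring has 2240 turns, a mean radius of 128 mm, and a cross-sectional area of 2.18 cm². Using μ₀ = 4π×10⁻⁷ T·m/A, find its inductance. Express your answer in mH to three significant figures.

L ≈ 1.71 mH

For a thin toroid, L = μ₀N²A/(2πR).
L = (4π×10⁻⁷)(2240)²(2.180×10^-4) / (2π×0.128 m) = 1.709×10^-3 H.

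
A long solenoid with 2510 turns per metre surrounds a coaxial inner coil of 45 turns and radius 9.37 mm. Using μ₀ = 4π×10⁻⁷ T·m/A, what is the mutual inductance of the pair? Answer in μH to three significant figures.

The outer solenoid produces a uniform field B₁ = μ₀n₁I₁ across the inner coil,
so the flux linkage is N₂Φ = N₂B₁A₂ = μ₀n₁N₂A₂·I₁, giving M = μ₀n₁N₂A₂.
A₂ = πr² = π(9.370×10^-3 m)² = 2.758×10^-4 m².
M = (4π×10⁻⁷)(2510)(45)(2.758×10^-4) = 3.9149×10^-5 H.

M ≈ 39.1 μH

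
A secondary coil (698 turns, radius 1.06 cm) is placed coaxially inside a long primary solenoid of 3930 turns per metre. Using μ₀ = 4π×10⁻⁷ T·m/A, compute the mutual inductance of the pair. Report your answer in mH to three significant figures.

The outer solenoid produces a uniform field B₁ = μ₀n₁I₁ across the inner coil,
so the flux linkage is N₂Φ = N₂B₁A₂ = μ₀n₁N₂A₂·I₁, giving M = μ₀n₁N₂A₂.
A₂ = πr² = π(1.060×10^-2 m)² = 3.530×10^-4 m².
M = (4π×10⁻⁷)(3930)(698)(3.530×10^-4) = 1.217×10^-3 H.

M ≈ 1.22 mH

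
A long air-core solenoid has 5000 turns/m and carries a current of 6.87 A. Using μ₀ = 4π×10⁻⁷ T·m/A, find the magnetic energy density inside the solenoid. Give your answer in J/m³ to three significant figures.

B = μ₀nI = (4π×10⁻⁷)(5.000×10^3)(6.87) = 4.317×10^-2 T.
u = B²/(2μ₀) = (4.317×10^-2)²/(2×4π×10⁻⁷) = 741.4 J/m³.

u ≈ 741 J/m³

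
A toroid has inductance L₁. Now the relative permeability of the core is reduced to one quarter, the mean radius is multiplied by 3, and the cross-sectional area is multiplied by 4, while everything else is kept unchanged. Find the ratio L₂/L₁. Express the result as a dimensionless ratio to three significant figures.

For a toroid, L ∝ μᵣN²A/R.
L₂/L₁ = (0.25) × (3)^-1 × (4) = 0.333.

L₂/L₁ = 0.333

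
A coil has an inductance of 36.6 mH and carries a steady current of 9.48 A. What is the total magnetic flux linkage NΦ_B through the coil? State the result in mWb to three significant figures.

NΦ_B ≈ 347 mWb

From L = NΦ_B/I, the flux linkage is NΦ_B = LI.
NΦ_B = (3.660×10^-2 H)(9.48 A) = 0.347 Wb.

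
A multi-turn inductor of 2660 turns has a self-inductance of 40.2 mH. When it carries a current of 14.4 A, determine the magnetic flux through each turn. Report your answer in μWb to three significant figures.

From L = NΦ_B/I, the flux per turn is Φ_B = LI/N.
Φ_B = (4.020×10^-2 H)(14.4 A)/2660 = 2.176×10^-4 Wb.

Φ_B ≈ 218 μWb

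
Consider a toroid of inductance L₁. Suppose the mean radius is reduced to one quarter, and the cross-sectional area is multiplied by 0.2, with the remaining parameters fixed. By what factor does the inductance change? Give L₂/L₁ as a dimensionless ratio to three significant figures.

L₂/L₁ = 0.800

For a toroid, L ∝ μᵣN²A/R.
L₂/L₁ = (0.25)^-1 × (0.2) = 0.800.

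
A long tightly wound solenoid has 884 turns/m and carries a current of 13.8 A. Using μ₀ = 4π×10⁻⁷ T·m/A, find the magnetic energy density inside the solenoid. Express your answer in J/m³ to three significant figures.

u ≈ 93.5 J/m³

B = μ₀nI = (4π×10⁻⁷)(884)(13.8) = 1.533×10^-2 T.
u = B²/(2μ₀) = (1.533×10^-2)²/(2×4π×10⁻⁷) = 93.51 J/m³.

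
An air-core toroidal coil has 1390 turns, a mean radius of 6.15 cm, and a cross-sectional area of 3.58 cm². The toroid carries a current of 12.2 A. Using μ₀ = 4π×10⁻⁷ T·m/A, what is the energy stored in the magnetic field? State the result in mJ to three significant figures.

U ≈ 167 mJ

L = μ₀N²A/(2πR) = (4π×10⁻⁷)(1390)²(3.580×10^-4)/(2π×6.150×10^-2) = 2.249×10^-3 H.
U = ½LI² = ½(2.249×10^-3)(12.2)² = 0.1674 J.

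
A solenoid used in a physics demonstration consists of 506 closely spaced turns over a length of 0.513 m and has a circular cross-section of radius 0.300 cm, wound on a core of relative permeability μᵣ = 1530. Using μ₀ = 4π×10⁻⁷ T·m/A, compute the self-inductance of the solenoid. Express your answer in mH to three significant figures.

L ≈ 27.1 mH

A = πr² = π(3.000×10^-3 m)² = 2.827×10^-5 m².
For a long solenoid, L = μ₀μᵣN²A/ℓ.
L = (4π×10⁻⁷)(1530)(506)²(2.827×10^-5)/(0.513 m) = 2.713×10^-2 H.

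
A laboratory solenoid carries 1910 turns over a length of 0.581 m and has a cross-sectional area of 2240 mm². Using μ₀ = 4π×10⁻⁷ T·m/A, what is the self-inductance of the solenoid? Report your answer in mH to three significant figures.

L ≈ 17.7 mH

A = 2240 mm² = 2.240×10^-3 m².
For a long solenoid, L = μ₀N²A/ℓ.
L = (4π×10⁻⁷)(1910)²(2.240×10^-3)/(0.581 m) = 1.767×10^-2 H.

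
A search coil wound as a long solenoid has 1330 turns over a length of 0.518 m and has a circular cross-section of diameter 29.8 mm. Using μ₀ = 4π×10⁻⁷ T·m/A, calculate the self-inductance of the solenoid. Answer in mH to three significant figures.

A = π(d/2)² = π(1.490×10^-2 m)² = 6.9746×10^-4 m².
For a long solenoid, L = μ₀N²A/ℓ.
L = (4π×10⁻⁷)(1330)²(6.9746×10^-4)/(0.518 m) = 2.993×10^-3 H.

L ≈ 2.99 mH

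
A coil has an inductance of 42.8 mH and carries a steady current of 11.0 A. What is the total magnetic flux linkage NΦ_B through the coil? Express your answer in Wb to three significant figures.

NΦ_B ≈ 0.471 Wb

From L = NΦ_B/I, the flux linkage is NΦ_B = LI.
NΦ_B = (4.280×10^-2 H)(11.0 A) = 0.4708 Wb.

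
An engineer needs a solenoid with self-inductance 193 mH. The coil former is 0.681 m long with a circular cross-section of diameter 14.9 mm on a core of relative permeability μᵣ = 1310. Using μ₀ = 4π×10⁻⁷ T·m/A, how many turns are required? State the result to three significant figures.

N ≈ 677 turns

A = π(d/2)² = π(7.450×10^-3 m)² = 1.744×10^-4 m².
From L = μ₀μᵣN²A/ℓ, N = √(Lℓ / (μ₀μᵣA)).
N = √[(0.193)(0.681) / ((4π×10⁻⁷)(1310)×1.744×10^-4)] = √(4.579×10^5) ≈ 676.7.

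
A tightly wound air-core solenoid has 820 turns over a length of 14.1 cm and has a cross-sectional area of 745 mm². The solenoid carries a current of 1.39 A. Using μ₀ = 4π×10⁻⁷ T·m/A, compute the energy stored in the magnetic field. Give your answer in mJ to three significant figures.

A = 745 mm² = 7.450×10^-4 m².
L = μ₀N²A/ℓ = (4π×10⁻⁷)(820)²(7.450×10^-4)/(0.141) = 4.4645×10^-3 H.
U = ½LI² = ½(4.4645×10^-3)(1.39)² = 4.313×10^-3 J.

U ≈ 4.31 mJ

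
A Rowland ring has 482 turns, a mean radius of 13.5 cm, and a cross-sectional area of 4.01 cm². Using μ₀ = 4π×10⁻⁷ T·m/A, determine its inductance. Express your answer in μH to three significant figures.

For a thin toroid, L = μ₀N²A/(2πR).
L = (4π×10⁻⁷)(482)²(4.010×10^-4) / (2π×0.135 m) = 1.380×10^-4 H.

L ≈ 138 μH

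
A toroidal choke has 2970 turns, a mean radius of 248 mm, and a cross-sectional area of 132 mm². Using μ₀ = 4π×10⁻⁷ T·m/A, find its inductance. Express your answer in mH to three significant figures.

For a thin toroid, L = μ₀N²A/(2πR).
L = (4π×10⁻⁷)(2970)²(1.320×10^-4) / (2π×0.248 m) = 9.390×10^-4 H.

L ≈ 0.939 mH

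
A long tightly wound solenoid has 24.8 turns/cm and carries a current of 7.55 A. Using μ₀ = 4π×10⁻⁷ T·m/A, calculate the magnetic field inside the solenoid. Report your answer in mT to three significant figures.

B ≈ 23.5 mT

Inside a long solenoid, B = μ₀nI.
B = (4π×10⁻⁷)(2.480×10^3 m⁻¹)(7.55 A) = 2.353×10^-2 T.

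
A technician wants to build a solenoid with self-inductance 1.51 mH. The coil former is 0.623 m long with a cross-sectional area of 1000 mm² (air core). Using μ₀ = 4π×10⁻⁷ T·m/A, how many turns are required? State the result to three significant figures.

N ≈ 865 turns

A = 1000 mm² = 1.000×10^-3 m².
From L = μ₀N²A/ℓ, N = √(Lℓ / (μ₀A)).
N = √[(1.510×10^-3)(0.623) / ((4π×10⁻⁷)×1.000×10^-3)] = √(7.486×10^5) ≈ 865.2.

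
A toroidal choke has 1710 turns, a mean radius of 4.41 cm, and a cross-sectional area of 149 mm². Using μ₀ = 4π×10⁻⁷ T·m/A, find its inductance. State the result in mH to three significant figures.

L ≈ 1.98 mH

For a thin toroid, L = μ₀N²A/(2πR).
L = (4π×10⁻⁷)(1710)²(1.490×10^-4) / (2π×4.410×10^-2 m) = 1.976×10^-3 H.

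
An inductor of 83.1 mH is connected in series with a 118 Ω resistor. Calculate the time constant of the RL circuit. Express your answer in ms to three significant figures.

τ ≈ 0.704 ms

τ = L/R = (8.310×10^-2 H)/(118 Ω) = 7.042×10^-4 s.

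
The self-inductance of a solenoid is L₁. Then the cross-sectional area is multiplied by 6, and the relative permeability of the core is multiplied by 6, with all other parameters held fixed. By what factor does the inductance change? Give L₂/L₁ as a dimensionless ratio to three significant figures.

L₂/L₁ = 36.0

For a solenoid, L ∝ μᵣN²A/ℓ.
L₂/L₁ = (6) × (6) = 36.0.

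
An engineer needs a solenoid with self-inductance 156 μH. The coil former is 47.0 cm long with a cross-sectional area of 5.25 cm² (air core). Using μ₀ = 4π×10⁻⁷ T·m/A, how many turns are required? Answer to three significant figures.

N ≈ 333 turns

A = 5.25 cm² = 5.250×10^-4 m².
From L = μ₀N²A/ℓ, N = √(Lℓ / (μ₀A)).
N = √[(1.560×10^-4)(0.47) / ((4π×10⁻⁷)×5.250×10^-4)] = √(1.111×10^5) ≈ 333.4.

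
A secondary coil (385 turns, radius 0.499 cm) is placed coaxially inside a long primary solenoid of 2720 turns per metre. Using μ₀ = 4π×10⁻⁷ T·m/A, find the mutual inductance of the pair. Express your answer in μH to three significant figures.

The outer solenoid produces a uniform field B₁ = μ₀n₁I₁ across the inner coil,
so the flux linkage is N₂Φ = N₂B₁A₂ = μ₀n₁N₂A₂·I₁, giving M = μ₀n₁N₂A₂.
A₂ = πr² = π(4.990×10^-3 m)² = 7.823×10^-5 m².
M = (4π×10⁻⁷)(2720)(385)(7.823×10^-5) = 1.029×10^-4 H.

M ≈ 103 μH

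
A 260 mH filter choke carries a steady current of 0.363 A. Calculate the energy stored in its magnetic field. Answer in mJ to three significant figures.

U ≈ 17.1 mJ

Stored magnetic energy: U = ½LI².
U = ½(0.26 H)(0.363 A)² = 1.713×10^-2 J.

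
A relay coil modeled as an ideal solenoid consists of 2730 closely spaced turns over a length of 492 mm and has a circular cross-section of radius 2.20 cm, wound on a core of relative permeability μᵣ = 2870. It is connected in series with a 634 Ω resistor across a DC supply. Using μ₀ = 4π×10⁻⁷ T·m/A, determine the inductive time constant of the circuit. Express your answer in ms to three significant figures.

τ ≈ 131 ms

A = πr² = π(2.200×10^-2 m)² = 1.521×10^-3 m².
L = μ₀μᵣN²A/ℓ = (4π×10⁻⁷)(2870)(2730)²(1.521×10^-3)/(0.492) = 83.07 H.
τ = L/R = (83.07)/(634) = 0.131 s.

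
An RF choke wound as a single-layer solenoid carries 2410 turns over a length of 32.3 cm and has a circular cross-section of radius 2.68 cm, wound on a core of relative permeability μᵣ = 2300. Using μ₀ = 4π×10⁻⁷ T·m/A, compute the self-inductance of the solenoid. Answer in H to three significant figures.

A = πr² = π(2.680×10^-2 m)² = 2.256×10^-3 m².
For a long solenoid, L = μ₀μᵣN²A/ℓ.
L = (4π×10⁻⁷)(2300)(2410)²(2.256×10^-3)/(0.323 m) = 117.3 H.

L ≈ 117 H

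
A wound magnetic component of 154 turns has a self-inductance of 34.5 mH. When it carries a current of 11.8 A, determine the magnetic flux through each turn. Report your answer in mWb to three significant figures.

Φ_B ≈ 2.64 mWb

From L = NΦ_B/I, the flux per turn is Φ_B = LI/N.
Φ_B = (3.450×10^-2 H)(11.8 A)/154 = 2.644×10^-3 Wb.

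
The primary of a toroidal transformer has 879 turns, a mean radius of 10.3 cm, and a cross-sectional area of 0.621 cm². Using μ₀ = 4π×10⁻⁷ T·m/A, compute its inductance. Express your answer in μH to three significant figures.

L ≈ 93.2 μH

For a thin toroid, L = μ₀N²A/(2πR).
L = (4π×10⁻⁷)(879)²(6.210×10^-5) / (2π×0.103 m) = 9.317×10^-5 H.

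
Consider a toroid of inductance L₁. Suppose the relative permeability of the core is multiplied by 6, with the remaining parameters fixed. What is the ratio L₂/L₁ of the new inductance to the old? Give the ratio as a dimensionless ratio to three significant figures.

L₂/L₁ = 6.00

For a toroid, L ∝ μᵣN²A/R.
L₂/L₁ = (6) = 6.00.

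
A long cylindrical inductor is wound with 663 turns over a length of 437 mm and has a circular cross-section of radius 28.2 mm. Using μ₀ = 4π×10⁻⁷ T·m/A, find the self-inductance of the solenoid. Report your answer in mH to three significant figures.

A = πr² = π(2.820×10^-2 m)² = 2.498×10^-3 m².
For a long solenoid, L = μ₀N²A/ℓ.
L = (4π×10⁻⁷)(663)²(2.498×10^-3)/(0.437 m) = 3.158×10^-3 H.

L ≈ 3.16 mH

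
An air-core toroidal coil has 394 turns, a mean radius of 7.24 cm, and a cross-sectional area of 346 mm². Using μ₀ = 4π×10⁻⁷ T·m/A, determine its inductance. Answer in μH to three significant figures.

L ≈ 148 μH

For a thin toroid, L = μ₀N²A/(2πR).
L = (4π×10⁻⁷)(394)²(3.460×10^-4) / (2π×7.240×10^-2 m) = 1.484×10^-4 H.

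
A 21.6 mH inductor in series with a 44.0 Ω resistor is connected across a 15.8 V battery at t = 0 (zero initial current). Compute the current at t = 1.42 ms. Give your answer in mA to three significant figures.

I ≈ 339 mA

τ = L/R = 2.160×10^-2/44.0 = 4.909×10^-4 s; final current I_∞ = ε/R = 15.8/44.0 = 0.3591 A.
I(t) = I_∞(1 − e^(−t/τ)) with t/τ = 2.893.
I = (0.3591)(1 − e^(−2.893)) = 0.3392 A.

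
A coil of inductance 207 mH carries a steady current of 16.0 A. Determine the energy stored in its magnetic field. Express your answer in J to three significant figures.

Stored magnetic energy: U = ½LI².
U = ½(0.207 H)(16.0 A)² = 26.5 J.

U ≈ 26.5 J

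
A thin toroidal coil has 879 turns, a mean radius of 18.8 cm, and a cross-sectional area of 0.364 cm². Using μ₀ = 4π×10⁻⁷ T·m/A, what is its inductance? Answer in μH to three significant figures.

L ≈ 29.9 μH

For a thin toroid, L = μ₀N²A/(2πR).
L = (4π×10⁻⁷)(879)²(3.640×10^-5) / (2π×0.188 m) = 2.992×10^-5 H.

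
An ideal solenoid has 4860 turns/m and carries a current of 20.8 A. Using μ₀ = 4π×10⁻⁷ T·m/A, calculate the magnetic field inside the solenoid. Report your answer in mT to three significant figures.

B ≈ 127 mT

Inside a long solenoid, B = μ₀nI.
B = (4π×10⁻⁷)(4.860×10^3 m⁻¹)(20.8 A) = 0.127 T.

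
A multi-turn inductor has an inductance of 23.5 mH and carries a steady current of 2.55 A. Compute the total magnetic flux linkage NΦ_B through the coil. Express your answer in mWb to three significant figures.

From L = NΦ_B/I, the flux linkage is NΦ_B = LI.
NΦ_B = (2.350×10^-2 H)(2.55 A) = 5.992×10^-2 Wb.

NΦ_B ≈ 59.9 mWb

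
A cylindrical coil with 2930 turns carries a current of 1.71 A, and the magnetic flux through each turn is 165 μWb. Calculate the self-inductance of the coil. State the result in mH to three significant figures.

Self-inductance is defined by L = NΦ_B/I (flux linkage over current).
L = (2930)(1.650×10^-4 Wb)/(1.71 A) = 0.2827 H.

L ≈ 283 mH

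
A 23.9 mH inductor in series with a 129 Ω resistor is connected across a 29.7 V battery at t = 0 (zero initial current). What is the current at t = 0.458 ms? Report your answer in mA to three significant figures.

τ = L/R = 2.390×10^-2/129 = 1.853×10^-4 s; final current I_∞ = ε/R = 29.7/129 = 0.2302 A.
I(t) = I_∞(1 − e^(−t/τ)) with t/τ = 2.472.
I = (0.2302)(1 − e^(−2.472)) = 0.2108 A.

I ≈ 211 mA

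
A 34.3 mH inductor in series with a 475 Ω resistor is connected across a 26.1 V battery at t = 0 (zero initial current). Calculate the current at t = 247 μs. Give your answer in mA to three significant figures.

I ≈ 53.2 mA

τ = L/R = 3.430×10^-2/475 = 7.221×10^-5 s; final current I_∞ = ε/R = 26.1/475 = 5.4947×10^-2 A.
I(t) = I_∞(1 − e^(−t/τ)) with t/τ = 3.421.
I = (5.4947×10^-2)(1 − e^(−3.421)) = 5.315×10^-2 A.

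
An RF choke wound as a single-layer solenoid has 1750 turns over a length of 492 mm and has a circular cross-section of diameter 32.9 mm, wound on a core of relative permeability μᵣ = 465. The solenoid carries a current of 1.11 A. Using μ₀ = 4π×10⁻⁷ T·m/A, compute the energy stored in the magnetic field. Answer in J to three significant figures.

U ≈ 1.90 J

A = π(d/2)² = π(1.645×10^-2 m)² = 8.501×10^-4 m².
L = μ₀μᵣN²A/ℓ = (4π×10⁻⁷)(465)(1750)²(8.501×10^-4)/(0.492) = 3.092 H.
U = ½LI² = ½(3.092)(1.11)² = 1.9049 J.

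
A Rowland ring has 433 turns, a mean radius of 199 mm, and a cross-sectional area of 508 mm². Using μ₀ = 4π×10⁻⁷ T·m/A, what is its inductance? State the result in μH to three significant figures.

For a thin toroid, L = μ₀N²A/(2πR).
L = (4π×10⁻⁷)(433)²(5.080×10^-4) / (2π×0.199 m) = 9.572×10^-5 H.

L ≈ 95.7 μH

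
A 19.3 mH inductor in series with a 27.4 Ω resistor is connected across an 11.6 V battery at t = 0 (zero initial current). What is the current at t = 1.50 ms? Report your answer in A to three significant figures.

I ≈ 0.373 A

τ = L/R = 1.930×10^-2/27.4 = 7.044×10^-4 s; final current I_∞ = ε/R = 11.6/27.4 = 0.4234 A.
I(t) = I_∞(1 − e^(−t/τ)) with t/τ = 2.130.
I = (0.4234)(1 − e^(−2.130)) = 0.373 A.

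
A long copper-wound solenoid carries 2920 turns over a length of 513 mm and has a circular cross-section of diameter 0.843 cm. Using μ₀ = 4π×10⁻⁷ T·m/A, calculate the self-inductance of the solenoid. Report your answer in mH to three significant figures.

A = π(d/2)² = π(4.215×10^-3 m)² = 5.581×10^-5 m².
For a long solenoid, L = μ₀N²A/ℓ.
L = (4π×10⁻⁷)(2920)²(5.581×10^-5)/(0.513 m) = 1.166×10^-3 H.

L ≈ 1.17 mH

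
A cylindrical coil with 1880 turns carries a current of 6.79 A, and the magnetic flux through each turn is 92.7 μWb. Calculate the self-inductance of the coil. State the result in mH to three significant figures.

Self-inductance is defined by L = NΦ_B/I (flux linkage over current).
L = (1880)(9.270×10^-5 Wb)/(6.79 A) = 2.567×10^-2 H.

L ≈ 25.7 mH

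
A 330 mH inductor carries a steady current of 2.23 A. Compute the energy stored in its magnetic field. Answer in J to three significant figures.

Stored magnetic energy: U = ½LI².
U = ½(0.33 H)(2.23 A)² = 0.8205 J.

U ≈ 0.821 J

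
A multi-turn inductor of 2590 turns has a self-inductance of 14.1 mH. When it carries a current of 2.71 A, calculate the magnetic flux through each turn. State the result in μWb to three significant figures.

From L = NΦ_B/I, the flux per turn is Φ_B = LI/N.
Φ_B = (1.410×10^-2 H)(2.71 A)/2590 = 1.475×10^-5 Wb.

Φ_B ≈ 14.8 μWb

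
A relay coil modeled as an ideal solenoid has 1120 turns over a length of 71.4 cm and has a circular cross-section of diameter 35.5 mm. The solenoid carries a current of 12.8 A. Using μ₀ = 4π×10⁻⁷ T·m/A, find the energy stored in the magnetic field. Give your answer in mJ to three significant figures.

U ≈ 179 mJ

A = π(d/2)² = π(1.775×10^-2 m)² = 9.898×10^-4 m².
L = μ₀N²A/ℓ = (4π×10⁻⁷)(1120)²(9.898×10^-4)/(0.714) = 2.185×10^-3 H.
U = ½LI² = ½(2.185×10^-3)(12.8)² = 0.179 J.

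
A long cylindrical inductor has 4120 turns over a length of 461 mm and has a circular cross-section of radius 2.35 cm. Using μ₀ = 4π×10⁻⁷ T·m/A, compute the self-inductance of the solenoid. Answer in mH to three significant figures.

L ≈ 80.3 mH

A = πr² = π(2.350×10^-2 m)² = 1.7349×10^-3 m².
For a long solenoid, L = μ₀N²A/ℓ.
L = (4π×10⁻⁷)(4120)²(1.7349×10^-3)/(0.461 m) = 8.028×10^-2 H.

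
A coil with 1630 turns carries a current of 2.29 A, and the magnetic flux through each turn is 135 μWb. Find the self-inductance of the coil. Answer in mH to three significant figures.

L ≈ 96.1 mH

Self-inductance is defined by L = NΦ_B/I (flux linkage over current).
L = (1630)(1.350×10^-4 Wb)/(2.29 A) = 9.609×10^-2 H.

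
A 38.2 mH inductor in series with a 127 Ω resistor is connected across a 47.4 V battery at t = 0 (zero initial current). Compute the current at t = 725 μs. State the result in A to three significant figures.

τ = L/R = 3.820×10^-2/127 = 3.008×10^-4 s; final current I_∞ = ε/R = 47.4/127 = 0.3732 A.
I(t) = I_∞(1 − e^(−t/τ)) with t/τ = 2.410.
I = (0.3732)(1 − e^(−2.410)) = 0.3397 A.

I ≈ 0.340 A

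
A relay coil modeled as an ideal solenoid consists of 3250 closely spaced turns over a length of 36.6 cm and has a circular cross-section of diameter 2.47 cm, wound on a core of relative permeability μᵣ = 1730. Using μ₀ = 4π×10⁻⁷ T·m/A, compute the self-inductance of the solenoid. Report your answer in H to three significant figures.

L ≈ 30.1 H

A = π(d/2)² = π(1.235×10^-2 m)² = 4.792×10^-4 m².
For a long solenoid, L = μ₀μᵣN²A/ℓ.
L = (4π×10⁻⁷)(1730)(3250)²(4.792×10^-4)/(0.366 m) = 30.06 H.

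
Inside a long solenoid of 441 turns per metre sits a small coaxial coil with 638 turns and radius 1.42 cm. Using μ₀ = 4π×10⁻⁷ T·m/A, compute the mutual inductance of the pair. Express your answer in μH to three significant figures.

The outer solenoid produces a uniform field B₁ = μ₀n₁I₁ across the inner coil,
so the flux linkage is N₂Φ = N₂B₁A₂ = μ₀n₁N₂A₂·I₁, giving M = μ₀n₁N₂A₂.
A₂ = πr² = π(1.420×10^-2 m)² = 6.3347×10^-4 m².
M = (4π×10⁻⁷)(441)(638)(6.3347×10^-4) = 2.240×10^-4 H.

M ≈ 224 μH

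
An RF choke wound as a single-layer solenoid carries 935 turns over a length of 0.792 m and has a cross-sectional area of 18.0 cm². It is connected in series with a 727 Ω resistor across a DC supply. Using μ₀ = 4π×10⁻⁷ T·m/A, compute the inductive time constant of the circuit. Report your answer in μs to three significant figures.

A = 18.0 cm² = 1.800×10^-3 m².
L = μ₀N²A/ℓ = (4π×10⁻⁷)(935)²(1.800×10^-3)/(0.792) = 2.497×10^-3 H.
τ = L/R = (2.497×10^-3)/(727) = 3.434×10^-6 s.

τ ≈ 3.43 μs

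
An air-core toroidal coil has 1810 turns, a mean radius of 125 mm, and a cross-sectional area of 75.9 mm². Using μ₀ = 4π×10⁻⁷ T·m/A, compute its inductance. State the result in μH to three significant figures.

L ≈ 398 μH

For a thin toroid, L = μ₀N²A/(2πR).
L = (4π×10⁻⁷)(1810)²(7.590×10^-5) / (2π×0.125 m) = 3.978×10^-4 H.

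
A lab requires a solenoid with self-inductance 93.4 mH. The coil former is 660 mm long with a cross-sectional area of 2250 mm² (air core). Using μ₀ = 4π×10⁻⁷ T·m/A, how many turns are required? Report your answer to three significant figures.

A = 2250 mm² = 2.250×10^-3 m².
From L = μ₀N²A/ℓ, N = √(Lℓ / (μ₀A)).
N = √[(9.340×10^-2)(0.66) / ((4π×10⁻⁷)×2.250×10^-3)] = √(2.180×10^7) ≈ 4669.3.

N ≈ 4670 turns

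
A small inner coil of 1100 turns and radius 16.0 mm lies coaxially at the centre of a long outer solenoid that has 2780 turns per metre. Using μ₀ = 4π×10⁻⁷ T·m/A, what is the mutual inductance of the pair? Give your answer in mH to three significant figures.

The outer solenoid produces a uniform field B₁ = μ₀n₁I₁ across the inner coil,
so the flux linkage is N₂Φ = N₂B₁A₂ = μ₀n₁N₂A₂·I₁, giving M = μ₀n₁N₂A₂.
A₂ = πr² = π(1.600×10^-2 m)² = 8.042×10^-4 m².
M = (4π×10⁻⁷)(2780)(1100)(8.042×10^-4) = 3.091×10^-3 H.

M ≈ 3.09 mH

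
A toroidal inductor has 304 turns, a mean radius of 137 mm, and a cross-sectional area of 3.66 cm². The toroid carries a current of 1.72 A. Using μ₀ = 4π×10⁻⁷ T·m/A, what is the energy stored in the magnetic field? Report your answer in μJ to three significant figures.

L = μ₀N²A/(2πR) = (4π×10⁻⁷)(304)²(3.660×10^-4)/(2π×0.137) = 4.938×10^-5 H.
U = ½LI² = ½(4.938×10^-5)(1.72)² = 7.304×10^-5 J.

U ≈ 73.0 μJ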